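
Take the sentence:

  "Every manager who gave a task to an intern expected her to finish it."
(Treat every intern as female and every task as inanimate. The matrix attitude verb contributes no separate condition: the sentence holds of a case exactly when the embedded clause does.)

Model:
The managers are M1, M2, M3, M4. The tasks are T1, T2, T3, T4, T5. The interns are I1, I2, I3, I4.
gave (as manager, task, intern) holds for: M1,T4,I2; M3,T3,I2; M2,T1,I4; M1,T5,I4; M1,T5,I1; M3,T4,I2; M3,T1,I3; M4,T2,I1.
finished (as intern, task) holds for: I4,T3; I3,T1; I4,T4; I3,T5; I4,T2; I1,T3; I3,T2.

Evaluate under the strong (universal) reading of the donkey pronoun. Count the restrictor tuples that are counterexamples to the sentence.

"her" takes "an intern" as antecedent and "it" takes "a task"; both are donkey pronouns co-varying with the restrictor.
Strong reading: for every (m,t,i) with gave(m,t,i), finished(i,t).
Restrictor triples: (M1,T4,I2)→finished(I2,T4) ✗  (M1,T5,I1)→finished(I1,T5) ✗  (M1,T5,I4)→finished(I4,T5) ✗  (M2,T1,I4)→finished(I4,T1) ✗  (M3,T1,I3)→finished(I3,T1) ✓  (M3,T3,I2)→finished(I2,T3) ✗  (M3,T4,I2)→finished(I2,T4) ✗  (M4,T2,I1)→finished(I1,T2) ✗
Counterexamples (restrictor triples failing the scope): 7.

7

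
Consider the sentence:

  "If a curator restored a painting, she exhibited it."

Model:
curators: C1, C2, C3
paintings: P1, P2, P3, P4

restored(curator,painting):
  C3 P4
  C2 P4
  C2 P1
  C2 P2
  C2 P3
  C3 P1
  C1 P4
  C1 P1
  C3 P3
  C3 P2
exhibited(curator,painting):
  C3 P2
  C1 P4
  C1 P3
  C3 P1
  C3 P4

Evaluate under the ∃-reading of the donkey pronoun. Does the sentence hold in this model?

False

"it" takes "a painting" as antecedent — a donkey pronoun bound across the clause boundary.
Weak reading: every curator c with some restored-painting has at least one restored-painting p such that exhibited(c,p).
Per curator: C1:✓  C2:✗  C3:✓
C2 has no witness among its restored-paintings.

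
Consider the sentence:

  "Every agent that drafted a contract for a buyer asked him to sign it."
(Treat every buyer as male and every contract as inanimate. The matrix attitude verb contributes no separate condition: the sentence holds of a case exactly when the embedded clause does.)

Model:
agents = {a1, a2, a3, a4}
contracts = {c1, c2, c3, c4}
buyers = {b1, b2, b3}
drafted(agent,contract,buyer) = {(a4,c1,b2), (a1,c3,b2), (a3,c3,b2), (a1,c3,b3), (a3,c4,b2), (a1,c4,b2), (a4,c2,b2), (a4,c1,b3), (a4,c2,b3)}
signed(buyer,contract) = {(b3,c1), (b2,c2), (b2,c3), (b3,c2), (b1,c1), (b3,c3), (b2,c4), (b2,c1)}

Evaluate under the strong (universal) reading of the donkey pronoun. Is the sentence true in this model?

True

"him" takes "a buyer" as antecedent and "it" takes "a contract"; both are donkey pronouns co-varying with the restrictor.
Strong reading: for every (a,c,b) with drafted(a,c,b), signed(b,c).
Restrictor triples: (a1,c3,b2)→signed(b2,c3) ✓  (a1,c3,b3)→signed(b3,c3) ✓  (a1,c4,b2)→signed(b2,c4) ✓  (a3,c3,b2)→signed(b2,c3) ✓  (a3,c4,b2)→signed(b2,c4) ✓  (a4,c1,b2)→signed(b2,c1) ✓  (a4,c1,b3)→signed(b3,c1) ✓  (a4,c2,b2)→signed(b2,c2) ✓  (a4,c2,b3)→signed(b3,c2) ✓
Every restrictor triple satisfies the scope.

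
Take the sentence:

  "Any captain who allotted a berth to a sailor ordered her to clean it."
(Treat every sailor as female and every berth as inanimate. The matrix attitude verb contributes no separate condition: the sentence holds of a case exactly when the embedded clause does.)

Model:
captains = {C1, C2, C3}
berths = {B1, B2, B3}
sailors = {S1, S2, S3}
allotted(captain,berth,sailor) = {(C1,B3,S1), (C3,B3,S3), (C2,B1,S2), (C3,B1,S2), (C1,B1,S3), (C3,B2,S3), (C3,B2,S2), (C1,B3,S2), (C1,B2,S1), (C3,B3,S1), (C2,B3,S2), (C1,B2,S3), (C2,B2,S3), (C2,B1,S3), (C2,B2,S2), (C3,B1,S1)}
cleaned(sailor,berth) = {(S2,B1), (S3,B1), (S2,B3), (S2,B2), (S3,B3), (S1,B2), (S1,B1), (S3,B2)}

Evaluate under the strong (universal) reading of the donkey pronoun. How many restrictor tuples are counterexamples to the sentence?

"her" takes "a sailor" as antecedent and "it" takes "a berth"; both are donkey pronouns co-varying with the restrictor.
Strong reading: for every (c,b,s) with allotted(c,b,s), cleaned(s,b).
Restrictor triples: (C1,B1,S3)→cleaned(S3,B1) ✓  (C1,B2,S1)→cleaned(S1,B2) ✓  (C1,B2,S3)→cleaned(S3,B2) ✓  (C1,B3,S1)→cleaned(S1,B3) ✗  (C1,B3,S2)→cleaned(S2,B3) ✓  (C2,B1,S2)→cleaned(S2,B1) ✓  (C2,B1,S3)→cleaned(S3,B1) ✓  (C2,B2,S2)→cleaned(S2,B2) ✓  (C2,B2,S3)→cleaned(S3,B2) ✓  (C2,B3,S2)→cleaned(S2,B3) ✓  (C3,B1,S1)→cleaned(S1,B1) ✓  (C3,B1,S2)→cleaned(S2,B1) ✓  (C3,B2,S2)→cleaned(S2,B2) ✓  (C3,B2,S3)→cleaned(S3,B2) ✓  (C3,B3,S1)→cleaned(S1,B3) ✗  (C3,B3,S3)→cleaned(S3,B3) ✓
Counterexamples (restrictor triples failing the scope): 2.

2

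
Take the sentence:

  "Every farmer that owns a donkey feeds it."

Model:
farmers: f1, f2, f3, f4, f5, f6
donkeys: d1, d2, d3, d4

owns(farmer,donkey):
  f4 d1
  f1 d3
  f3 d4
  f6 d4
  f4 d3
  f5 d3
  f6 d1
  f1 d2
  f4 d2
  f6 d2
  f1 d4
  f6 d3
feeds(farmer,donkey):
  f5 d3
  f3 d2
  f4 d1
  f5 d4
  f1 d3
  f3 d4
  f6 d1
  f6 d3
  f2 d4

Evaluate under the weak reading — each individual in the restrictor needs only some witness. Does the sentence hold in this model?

True

"it" takes "a donkey" as antecedent — a donkey pronoun bound across the clause boundary.
Weak reading: every farmer f with some owns-donkey has at least one owns-donkey d such that feeds(f,d).
Per farmer: f1:✓  f3:✓  f4:✓  f5:✓  f6:✓
Every farmer in the restrictor has a witness.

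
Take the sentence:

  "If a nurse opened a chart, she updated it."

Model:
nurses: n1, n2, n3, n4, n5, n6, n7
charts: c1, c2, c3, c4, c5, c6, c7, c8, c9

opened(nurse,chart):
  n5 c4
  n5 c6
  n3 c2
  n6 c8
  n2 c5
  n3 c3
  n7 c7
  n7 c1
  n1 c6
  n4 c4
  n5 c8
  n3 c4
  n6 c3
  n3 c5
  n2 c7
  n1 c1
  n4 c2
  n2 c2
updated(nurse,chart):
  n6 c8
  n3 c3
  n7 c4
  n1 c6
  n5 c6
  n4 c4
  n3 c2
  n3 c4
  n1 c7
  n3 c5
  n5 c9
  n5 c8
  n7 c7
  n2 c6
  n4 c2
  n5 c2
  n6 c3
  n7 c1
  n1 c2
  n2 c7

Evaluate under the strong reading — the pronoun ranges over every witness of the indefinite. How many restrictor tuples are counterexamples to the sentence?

"it" takes "a chart" as antecedent — a donkey pronoun bound across the clause boundary.
Strong reading: for every (n,c) with opened(n,c), updated(n,c).
Restrictor pairs: (n1,c1) ✗  (n1,c6) ✓  (n2,c2) ✗  (n2,c5) ✗  (n2,c7) ✓  (n3,c2) ✓  (n3,c3) ✓  (n3,c4) ✓  (n3,c5) ✓  (n4,c2) ✓  (n4,c4) ✓  (n5,c4) ✗  (n5,c6) ✓  (n5,c8) ✓  (n6,c3) ✓  (n6,c8) ✓  (n7,c1) ✓  (n7,c7) ✓
Counterexamples (restrictor pairs failing the scope): 4.

4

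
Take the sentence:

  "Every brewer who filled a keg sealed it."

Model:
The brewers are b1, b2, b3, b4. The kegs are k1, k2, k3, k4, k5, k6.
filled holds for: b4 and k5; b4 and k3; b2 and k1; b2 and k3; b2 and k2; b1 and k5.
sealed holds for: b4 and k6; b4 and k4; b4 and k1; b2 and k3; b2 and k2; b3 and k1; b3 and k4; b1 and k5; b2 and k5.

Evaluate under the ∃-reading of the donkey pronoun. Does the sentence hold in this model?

False

"it" takes "a keg" as antecedent — a donkey pronoun bound across the clause boundary.
Weak reading: every brewer b with some filled-keg has at least one filled-keg k such that sealed(b,k).
Per brewer: b1:✓  b2:✓  b4:✗
b4 has no witness among its filled-kegs.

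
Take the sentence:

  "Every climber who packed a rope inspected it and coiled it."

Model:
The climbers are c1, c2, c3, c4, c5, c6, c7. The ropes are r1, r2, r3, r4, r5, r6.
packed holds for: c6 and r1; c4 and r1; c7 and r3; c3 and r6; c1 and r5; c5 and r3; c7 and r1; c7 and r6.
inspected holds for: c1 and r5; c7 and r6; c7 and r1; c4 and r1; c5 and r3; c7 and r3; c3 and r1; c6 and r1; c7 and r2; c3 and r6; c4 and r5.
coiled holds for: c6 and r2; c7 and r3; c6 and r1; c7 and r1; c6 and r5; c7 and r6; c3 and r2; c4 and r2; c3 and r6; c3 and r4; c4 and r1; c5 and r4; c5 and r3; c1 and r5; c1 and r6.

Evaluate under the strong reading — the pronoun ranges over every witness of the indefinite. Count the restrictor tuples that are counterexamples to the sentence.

"it" takes "a rope" as antecedent — a donkey pronoun bound across the clause boundary.
Strong reading: for every (c,r) with packed(c,r), inspected(c,r) ∧ coiled(c,r).
Restrictor pairs: (c1,r5) ✓  (c3,r6) ✓  (c4,r1) ✓  (c5,r3) ✓  (c6,r1) ✓  (c7,r1) ✓  (c7,r3) ✓  (c7,r6) ✓
Counterexamples (restrictor pairs failing the scope): 0.

0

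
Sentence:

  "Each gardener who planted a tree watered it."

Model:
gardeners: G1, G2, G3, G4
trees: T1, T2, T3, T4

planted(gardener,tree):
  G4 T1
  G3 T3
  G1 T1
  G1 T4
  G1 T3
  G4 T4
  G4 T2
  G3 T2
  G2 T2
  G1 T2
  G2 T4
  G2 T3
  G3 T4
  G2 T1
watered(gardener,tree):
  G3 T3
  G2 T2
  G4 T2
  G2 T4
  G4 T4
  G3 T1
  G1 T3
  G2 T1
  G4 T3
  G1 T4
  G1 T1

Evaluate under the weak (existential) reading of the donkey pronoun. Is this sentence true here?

"it" takes "a tree" as antecedent — a donkey pronoun bound across the clause boundary.
Weak reading: every gardener g with some planted-tree has at least one planted-tree t such that watered(g,t).
Per gardener: G1:✓  G2:✓  G3:✓  G4:✓
Every gardener in the restrictor has a witness.

True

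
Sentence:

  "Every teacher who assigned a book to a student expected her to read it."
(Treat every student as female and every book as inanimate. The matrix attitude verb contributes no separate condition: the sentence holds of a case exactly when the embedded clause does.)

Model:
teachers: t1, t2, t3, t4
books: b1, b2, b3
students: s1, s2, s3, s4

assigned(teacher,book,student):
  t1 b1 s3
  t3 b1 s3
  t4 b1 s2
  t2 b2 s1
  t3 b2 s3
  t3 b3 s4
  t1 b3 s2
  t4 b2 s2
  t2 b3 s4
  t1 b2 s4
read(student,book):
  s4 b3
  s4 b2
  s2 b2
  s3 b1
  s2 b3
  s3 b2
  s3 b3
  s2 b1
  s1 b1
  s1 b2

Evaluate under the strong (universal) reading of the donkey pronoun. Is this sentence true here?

"her" takes "a student" as antecedent and "it" takes "a book"; both are donkey pronouns co-varying with the restrictor.
Strong reading: for every (t,b,s) with assigned(t,b,s), read(s,b).
Restrictor triples: (t1,b1,s3)→read(s3,b1) ✓  (t1,b2,s4)→read(s4,b2) ✓  (t1,b3,s2)→read(s2,b3) ✓  (t2,b2,s1)→read(s1,b2) ✓  (t2,b3,s4)→read(s4,b3) ✓  (t3,b1,s3)→read(s3,b1) ✓  (t3,b2,s3)→read(s3,b2) ✓  (t3,b3,s4)→read(s4,b3) ✓  (t4,b1,s2)→read(s2,b1) ✓  (t4,b2,s2)→read(s2,b2) ✓
Every restrictor triple satisfies the scope.

True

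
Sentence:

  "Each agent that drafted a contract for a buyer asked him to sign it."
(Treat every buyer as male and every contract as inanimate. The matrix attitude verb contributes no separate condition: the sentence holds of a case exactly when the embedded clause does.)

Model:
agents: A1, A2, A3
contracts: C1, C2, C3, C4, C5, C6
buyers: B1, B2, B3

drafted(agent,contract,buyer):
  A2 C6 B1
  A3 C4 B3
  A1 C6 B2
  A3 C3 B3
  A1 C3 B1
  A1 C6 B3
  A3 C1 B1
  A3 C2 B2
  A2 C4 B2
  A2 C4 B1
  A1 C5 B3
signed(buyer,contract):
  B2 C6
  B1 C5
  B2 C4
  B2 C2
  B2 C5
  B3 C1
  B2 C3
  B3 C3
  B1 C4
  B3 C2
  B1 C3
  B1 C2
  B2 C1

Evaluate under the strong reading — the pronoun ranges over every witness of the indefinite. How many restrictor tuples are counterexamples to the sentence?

"him" takes "a buyer" as antecedent and "it" takes "a contract"; both are donkey pronouns co-varying with the restrictor.
Strong reading: for every (a,c,b) with drafted(a,c,b), signed(b,c).
Restrictor triples: (A1,C3,B1)→signed(B1,C3) ✓  (A1,C5,B3)→signed(B3,C5) ✗  (A1,C6,B2)→signed(B2,C6) ✓  (A1,C6,B3)→signed(B3,C6) ✗  (A2,C4,B1)→signed(B1,C4) ✓  (A2,C4,B2)→signed(B2,C4) ✓  (A2,C6,B1)→signed(B1,C6) ✗  (A3,C1,B1)→signed(B1,C1) ✗  (A3,C2,B2)→signed(B2,C2) ✓  (A3,C3,B3)→signed(B3,C3) ✓  (A3,C4,B3)→signed(B3,C4) ✗
Counterexamples (restrictor triples failing the scope): 5.

5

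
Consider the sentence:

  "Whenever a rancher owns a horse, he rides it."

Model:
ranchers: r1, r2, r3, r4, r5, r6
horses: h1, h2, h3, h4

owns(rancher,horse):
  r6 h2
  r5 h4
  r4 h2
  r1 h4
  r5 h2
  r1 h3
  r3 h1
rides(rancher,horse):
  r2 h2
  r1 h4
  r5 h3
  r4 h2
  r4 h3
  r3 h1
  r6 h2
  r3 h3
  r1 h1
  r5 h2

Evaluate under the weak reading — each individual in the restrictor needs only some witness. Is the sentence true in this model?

"it" takes "a horse" as antecedent — a donkey pronoun bound across the clause boundary.
Weak reading: every rancher r with some owns-horse has at least one owns-horse h such that rides(r,h).
Per rancher: r1:✓  r3:✓  r4:✓  r5:✓  r6:✓
Every rancher in the restrictor has a witness.

True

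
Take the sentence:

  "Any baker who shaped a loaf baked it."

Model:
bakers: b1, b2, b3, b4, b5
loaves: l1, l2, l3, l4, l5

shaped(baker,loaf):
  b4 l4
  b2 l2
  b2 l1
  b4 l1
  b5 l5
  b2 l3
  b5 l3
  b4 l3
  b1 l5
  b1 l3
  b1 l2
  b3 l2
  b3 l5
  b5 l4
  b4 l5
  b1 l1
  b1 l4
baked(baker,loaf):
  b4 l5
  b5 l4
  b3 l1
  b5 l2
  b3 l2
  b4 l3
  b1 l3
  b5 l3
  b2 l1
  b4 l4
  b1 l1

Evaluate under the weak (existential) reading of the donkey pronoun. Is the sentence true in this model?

True

"it" takes "a loaf" as antecedent — a donkey pronoun bound across the clause boundary.
Weak reading: every baker b with some shaped-loaf has at least one shaped-loaf l such that baked(b,l).
Per baker: b1:✓  b2:✓  b3:✓  b4:✓  b5:✓
Every baker in the restrictor has a witness.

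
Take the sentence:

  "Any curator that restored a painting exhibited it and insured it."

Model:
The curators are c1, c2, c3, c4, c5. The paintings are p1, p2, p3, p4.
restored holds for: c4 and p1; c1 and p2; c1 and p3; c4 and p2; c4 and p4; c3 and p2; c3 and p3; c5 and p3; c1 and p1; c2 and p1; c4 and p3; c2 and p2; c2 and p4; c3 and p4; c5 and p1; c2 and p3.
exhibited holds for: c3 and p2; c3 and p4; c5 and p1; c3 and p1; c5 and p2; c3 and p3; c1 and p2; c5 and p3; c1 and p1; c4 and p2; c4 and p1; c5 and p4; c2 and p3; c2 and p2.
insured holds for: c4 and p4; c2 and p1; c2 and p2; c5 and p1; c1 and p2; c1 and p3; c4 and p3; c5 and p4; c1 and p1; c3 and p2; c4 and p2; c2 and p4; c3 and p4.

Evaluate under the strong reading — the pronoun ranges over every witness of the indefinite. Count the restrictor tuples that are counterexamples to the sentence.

"it" takes "a painting" as antecedent — a donkey pronoun bound across the clause boundary.
Strong reading: for every (c,p) with restored(c,p), exhibited(c,p) ∧ insured(c,p).
Restrictor pairs: (c1,p1) ✓  (c1,p2) ✓  (c1,p3) ✗  (c2,p1) ✗  (c2,p2) ✓  (c2,p3) ✗  (c2,p4) ✗  (c3,p2) ✓  (c3,p3) ✗  (c3,p4) ✓  (c4,p1) ✗  (c4,p2) ✓  (c4,p3) ✗  (c4,p4) ✗  (c5,p1) ✓  (c5,p3) ✗
Counterexamples (restrictor pairs failing the scope): 9.

9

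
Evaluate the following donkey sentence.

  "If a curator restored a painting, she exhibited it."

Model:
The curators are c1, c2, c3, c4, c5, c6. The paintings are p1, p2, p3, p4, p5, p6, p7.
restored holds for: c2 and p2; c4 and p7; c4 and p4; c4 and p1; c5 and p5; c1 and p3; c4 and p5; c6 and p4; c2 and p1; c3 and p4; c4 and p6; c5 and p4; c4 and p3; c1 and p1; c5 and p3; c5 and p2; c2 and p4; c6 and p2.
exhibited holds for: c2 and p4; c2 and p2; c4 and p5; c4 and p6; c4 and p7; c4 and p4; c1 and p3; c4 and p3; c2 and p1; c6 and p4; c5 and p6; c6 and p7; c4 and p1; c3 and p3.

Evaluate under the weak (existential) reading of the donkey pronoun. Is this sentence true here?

False

"it" takes "a painting" as antecedent — a donkey pronoun bound across the clause boundary.
Weak reading: every curator c with some restored-painting has at least one restored-painting p such that exhibited(c,p).
Per curator: c1:✓  c2:✓  c3:✗  c4:✓  c5:✗  c6:✓
c3 has no witness among its restored-paintings.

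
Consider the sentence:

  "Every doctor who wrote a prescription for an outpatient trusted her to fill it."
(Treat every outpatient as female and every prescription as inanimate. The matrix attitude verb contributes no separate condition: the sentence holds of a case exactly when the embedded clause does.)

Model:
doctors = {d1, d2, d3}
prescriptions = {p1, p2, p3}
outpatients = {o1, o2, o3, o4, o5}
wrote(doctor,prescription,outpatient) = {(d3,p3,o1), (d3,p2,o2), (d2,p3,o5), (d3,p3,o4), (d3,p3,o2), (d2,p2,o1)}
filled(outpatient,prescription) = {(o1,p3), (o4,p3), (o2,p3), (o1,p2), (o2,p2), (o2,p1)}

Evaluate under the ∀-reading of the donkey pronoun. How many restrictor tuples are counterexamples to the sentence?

1

"her" takes "an outpatient" as antecedent and "it" takes "a prescription"; both are donkey pronouns co-varying with the restrictor.
Strong reading: for every (d,p,o) with wrote(d,p,o), filled(o,p).
Restrictor triples: (d2,p2,o1)→filled(o1,p2) ✓  (d2,p3,o5)→filled(o5,p3) ✗  (d3,p2,o2)→filled(o2,p2) ✓  (d3,p3,o1)→filled(o1,p3) ✓  (d3,p3,o2)→filled(o2,p3) ✓  (d3,p3,o4)→filled(o4,p3) ✓
Counterexamples (restrictor triples failing the scope): 1.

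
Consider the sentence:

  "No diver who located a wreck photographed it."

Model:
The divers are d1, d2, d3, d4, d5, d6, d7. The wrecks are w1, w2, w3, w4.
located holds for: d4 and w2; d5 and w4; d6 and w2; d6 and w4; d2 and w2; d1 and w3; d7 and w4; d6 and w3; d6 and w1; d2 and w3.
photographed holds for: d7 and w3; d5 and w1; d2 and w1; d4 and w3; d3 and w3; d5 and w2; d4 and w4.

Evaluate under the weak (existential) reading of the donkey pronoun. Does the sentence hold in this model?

True

"it" takes "a wreck" as antecedent — a donkey pronoun bound across the clause boundary.
Truth condition: for no (d,w) with located(d,w) does photographed(d,w) hold.
Restrictor pairs — does the scope hold? (d1,w3):fails  (d2,w2):fails  (d2,w3):fails  (d4,w2):fails  (d5,w4):fails  (d6,w1):fails  (d6,w2):fails  (d6,w3):fails  (d6,w4):fails  (d7,w4):fails
Scope holds for no restrictor pair, so the sentence is true.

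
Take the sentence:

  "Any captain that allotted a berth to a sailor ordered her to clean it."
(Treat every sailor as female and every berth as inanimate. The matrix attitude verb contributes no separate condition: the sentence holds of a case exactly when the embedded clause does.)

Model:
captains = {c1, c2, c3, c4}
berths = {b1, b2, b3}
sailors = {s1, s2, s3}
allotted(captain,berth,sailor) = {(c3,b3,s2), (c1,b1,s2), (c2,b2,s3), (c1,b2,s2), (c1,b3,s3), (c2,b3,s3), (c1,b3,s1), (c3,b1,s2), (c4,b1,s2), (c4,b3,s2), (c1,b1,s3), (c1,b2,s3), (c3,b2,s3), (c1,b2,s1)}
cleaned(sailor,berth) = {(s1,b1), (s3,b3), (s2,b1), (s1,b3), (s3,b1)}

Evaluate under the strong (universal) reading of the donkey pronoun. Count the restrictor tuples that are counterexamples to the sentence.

7

"her" takes "a sailor" as antecedent and "it" takes "a berth"; both are donkey pronouns co-varying with the restrictor.
Strong reading: for every (c,b,s) with allotted(c,b,s), cleaned(s,b).
Restrictor triples: (c1,b1,s2)→cleaned(s2,b1) ✓  (c1,b1,s3)→cleaned(s3,b1) ✓  (c1,b2,s1)→cleaned(s1,b2) ✗  (c1,b2,s2)→cleaned(s2,b2) ✗  (c1,b2,s3)→cleaned(s3,b2) ✗  (c1,b3,s1)→cleaned(s1,b3) ✓  (c1,b3,s3)→cleaned(s3,b3) ✓  (c2,b2,s3)→cleaned(s3,b2) ✗  (c2,b3,s3)→cleaned(s3,b3) ✓  (c3,b1,s2)→cleaned(s2,b1) ✓  (c3,b2,s3)→cleaned(s3,b2) ✗  (c3,b3,s2)→cleaned(s2,b3) ✗  (c4,b1,s2)→cleaned(s2,b1) ✓  (c4,b3,s2)→cleaned(s2,b3) ✗
Counterexamples (restrictor triples failing the scope): 7.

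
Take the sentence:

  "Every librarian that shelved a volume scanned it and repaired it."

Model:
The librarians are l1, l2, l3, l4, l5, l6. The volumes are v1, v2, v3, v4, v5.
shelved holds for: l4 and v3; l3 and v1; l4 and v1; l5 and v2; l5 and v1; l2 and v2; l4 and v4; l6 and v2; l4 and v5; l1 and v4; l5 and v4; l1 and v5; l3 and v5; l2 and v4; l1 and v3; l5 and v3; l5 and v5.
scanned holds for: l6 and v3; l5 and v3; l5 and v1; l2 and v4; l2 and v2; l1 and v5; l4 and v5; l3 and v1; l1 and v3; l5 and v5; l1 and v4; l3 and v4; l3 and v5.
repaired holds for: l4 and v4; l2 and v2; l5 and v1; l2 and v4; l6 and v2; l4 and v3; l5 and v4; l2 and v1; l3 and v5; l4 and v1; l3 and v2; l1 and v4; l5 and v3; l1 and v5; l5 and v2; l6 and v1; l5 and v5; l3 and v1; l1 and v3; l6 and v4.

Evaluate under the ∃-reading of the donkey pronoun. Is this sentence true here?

False

"it" takes "a volume" as antecedent — a donkey pronoun bound across the clause boundary.
Weak reading: every librarian l with some shelved-volume has at least one shelved-volume v such that scanned(l,v) ∧ repaired(l,v).
Per librarian: l1:✓  l2:✓  l3:✓  l4:✗  l5:✓  l6:✗
l4 has no witness among its shelved-volumes.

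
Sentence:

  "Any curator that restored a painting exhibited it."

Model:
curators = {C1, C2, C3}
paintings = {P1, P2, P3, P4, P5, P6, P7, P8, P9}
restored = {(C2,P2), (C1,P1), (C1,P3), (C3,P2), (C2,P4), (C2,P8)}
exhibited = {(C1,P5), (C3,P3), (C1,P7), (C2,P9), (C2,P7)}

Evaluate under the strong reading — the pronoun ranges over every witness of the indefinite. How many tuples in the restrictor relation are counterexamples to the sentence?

6

"it" takes "a painting" as antecedent — a donkey pronoun bound across the clause boundary.
Strong reading: for every (c,p) with restored(c,p), exhibited(c,p).
Restrictor pairs: (C1,P1) ✗  (C1,P3) ✗  (C2,P2) ✗  (C2,P4) ✗  (C2,P8) ✗  (C3,P2) ✗
Counterexamples (restrictor pairs failing the scope): 6.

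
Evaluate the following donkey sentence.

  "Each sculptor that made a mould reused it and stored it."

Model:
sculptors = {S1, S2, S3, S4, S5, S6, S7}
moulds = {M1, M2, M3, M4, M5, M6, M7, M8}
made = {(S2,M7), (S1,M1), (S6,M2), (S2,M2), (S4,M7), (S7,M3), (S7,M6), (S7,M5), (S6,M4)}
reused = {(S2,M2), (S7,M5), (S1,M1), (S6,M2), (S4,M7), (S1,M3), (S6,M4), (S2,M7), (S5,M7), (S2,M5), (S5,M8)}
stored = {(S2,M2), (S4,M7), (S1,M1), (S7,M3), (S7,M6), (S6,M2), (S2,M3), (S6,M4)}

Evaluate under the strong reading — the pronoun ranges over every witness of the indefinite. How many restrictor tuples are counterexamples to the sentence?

"it" takes "a mould" as antecedent — a donkey pronoun bound across the clause boundary.
Strong reading: for every (s,m) with made(s,m), reused(s,m) ∧ stored(s,m).
Restrictor pairs: (S1,M1) ✓  (S2,M2) ✓  (S2,M7) ✗  (S4,M7) ✓  (S6,M2) ✓  (S6,M4) ✓  (S7,M3) ✗  (S7,M5) ✗  (S7,M6) ✗
Counterexamples (restrictor pairs failing the scope): 4.

4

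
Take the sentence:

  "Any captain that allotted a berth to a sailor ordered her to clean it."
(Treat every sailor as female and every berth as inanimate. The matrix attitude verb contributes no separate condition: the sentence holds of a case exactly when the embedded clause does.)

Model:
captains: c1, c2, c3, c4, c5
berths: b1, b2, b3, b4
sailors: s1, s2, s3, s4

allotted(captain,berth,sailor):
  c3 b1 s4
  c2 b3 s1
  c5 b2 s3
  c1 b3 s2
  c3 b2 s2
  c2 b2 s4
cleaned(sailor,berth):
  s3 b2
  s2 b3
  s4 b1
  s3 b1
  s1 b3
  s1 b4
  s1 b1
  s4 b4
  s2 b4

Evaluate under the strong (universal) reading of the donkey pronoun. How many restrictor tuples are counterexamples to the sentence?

"her" takes "a sailor" as antecedent and "it" takes "a berth"; both are donkey pronouns co-varying with the restrictor.
Strong reading: for every (c,b,s) with allotted(c,b,s), cleaned(s,b).
Restrictor triples: (c1,b3,s2)→cleaned(s2,b3) ✓  (c2,b2,s4)→cleaned(s4,b2) ✗  (c2,b3,s1)→cleaned(s1,b3) ✓  (c3,b1,s4)→cleaned(s4,b1) ✓  (c3,b2,s2)→cleaned(s2,b2) ✗  (c5,b2,s3)→cleaned(s3,b2) ✓
Counterexamples (restrictor triples failing the scope): 2.

2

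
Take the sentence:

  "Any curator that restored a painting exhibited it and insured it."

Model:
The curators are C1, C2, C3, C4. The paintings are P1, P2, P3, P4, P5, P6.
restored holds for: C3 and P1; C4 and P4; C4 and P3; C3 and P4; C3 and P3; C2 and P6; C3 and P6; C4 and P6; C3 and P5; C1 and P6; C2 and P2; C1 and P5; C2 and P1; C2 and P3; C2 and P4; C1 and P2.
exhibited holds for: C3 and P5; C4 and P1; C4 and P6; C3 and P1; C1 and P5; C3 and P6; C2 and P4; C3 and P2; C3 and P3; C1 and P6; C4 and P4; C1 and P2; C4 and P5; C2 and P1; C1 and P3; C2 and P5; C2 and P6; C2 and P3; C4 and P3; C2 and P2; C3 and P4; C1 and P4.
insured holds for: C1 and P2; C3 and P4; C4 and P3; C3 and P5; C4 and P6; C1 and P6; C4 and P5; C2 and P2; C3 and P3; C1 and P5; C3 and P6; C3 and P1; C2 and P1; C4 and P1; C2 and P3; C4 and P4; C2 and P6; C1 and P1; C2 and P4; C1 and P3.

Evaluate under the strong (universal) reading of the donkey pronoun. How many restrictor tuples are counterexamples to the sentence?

0

"it" takes "a painting" as antecedent — a donkey pronoun bound across the clause boundary.
Strong reading: for every (c,p) with restored(c,p), exhibited(c,p) ∧ insured(c,p).
Restrictor pairs: (C1,P2) ✓  (C1,P5) ✓  (C1,P6) ✓  (C2,P1) ✓  (C2,P2) ✓  (C2,P3) ✓  (C2,P4) ✓  (C2,P6) ✓  (C3,P1) ✓  (C3,P3) ✓  (C3,P4) ✓  (C3,P5) ✓  (C3,P6) ✓  (C4,P3) ✓  (C4,P4) ✓  (C4,P6) ✓
Counterexamples (restrictor pairs failing the scope): 0.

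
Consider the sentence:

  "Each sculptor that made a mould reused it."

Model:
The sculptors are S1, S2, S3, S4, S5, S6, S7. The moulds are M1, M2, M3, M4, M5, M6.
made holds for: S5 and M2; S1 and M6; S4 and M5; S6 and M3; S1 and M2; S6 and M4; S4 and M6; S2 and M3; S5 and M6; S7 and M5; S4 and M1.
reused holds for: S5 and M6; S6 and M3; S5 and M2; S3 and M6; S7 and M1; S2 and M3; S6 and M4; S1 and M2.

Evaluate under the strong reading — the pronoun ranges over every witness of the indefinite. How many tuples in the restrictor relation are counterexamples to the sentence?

5

"it" takes "a mould" as antecedent — a donkey pronoun bound across the clause boundary.
Strong reading: for every (s,m) with made(s,m), reused(s,m).
Restrictor pairs: (S1,M2) ✓  (S1,M6) ✗  (S2,M3) ✓  (S4,M1) ✗  (S4,M5) ✗  (S4,M6) ✗  (S5,M2) ✓  (S5,M6) ✓  (S6,M3) ✓  (S6,M4) ✓  (S7,M5) ✗
Counterexamples (restrictor pairs failing the scope): 5.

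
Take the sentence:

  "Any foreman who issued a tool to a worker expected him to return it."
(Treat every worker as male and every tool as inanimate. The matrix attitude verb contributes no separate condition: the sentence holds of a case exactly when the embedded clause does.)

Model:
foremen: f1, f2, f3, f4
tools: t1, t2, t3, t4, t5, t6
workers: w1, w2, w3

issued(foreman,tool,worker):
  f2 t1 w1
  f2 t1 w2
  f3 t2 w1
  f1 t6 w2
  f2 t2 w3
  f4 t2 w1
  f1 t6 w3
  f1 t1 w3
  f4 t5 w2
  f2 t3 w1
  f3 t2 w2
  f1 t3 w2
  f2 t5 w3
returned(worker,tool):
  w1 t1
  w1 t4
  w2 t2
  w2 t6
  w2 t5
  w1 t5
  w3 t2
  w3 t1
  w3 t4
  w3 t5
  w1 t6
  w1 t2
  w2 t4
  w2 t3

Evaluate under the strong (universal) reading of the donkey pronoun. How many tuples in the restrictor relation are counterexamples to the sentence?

3

"him" takes "a worker" as antecedent and "it" takes "a tool"; both are donkey pronouns co-varying with the restrictor.
Strong reading: for every (f,t,w) with issued(f,t,w), returned(w,t).
Restrictor triples: (f1,t1,w3)→returned(w3,t1) ✓  (f1,t3,w2)→returned(w2,t3) ✓  (f1,t6,w2)→returned(w2,t6) ✓  (f1,t6,w3)→returned(w3,t6) ✗  (f2,t1,w1)→returned(w1,t1) ✓  (f2,t1,w2)→returned(w2,t1) ✗  (f2,t2,w3)→returned(w3,t2) ✓  (f2,t3,w1)→returned(w1,t3) ✗  (f2,t5,w3)→returned(w3,t5) ✓  (f3,t2,w1)→returned(w1,t2) ✓  (f3,t2,w2)→returned(w2,t2) ✓  (f4,t2,w1)→returned(w1,t2) ✓  (f4,t5,w2)→returned(w2,t5) ✓
Counterexamples (restrictor triples failing the scope): 3.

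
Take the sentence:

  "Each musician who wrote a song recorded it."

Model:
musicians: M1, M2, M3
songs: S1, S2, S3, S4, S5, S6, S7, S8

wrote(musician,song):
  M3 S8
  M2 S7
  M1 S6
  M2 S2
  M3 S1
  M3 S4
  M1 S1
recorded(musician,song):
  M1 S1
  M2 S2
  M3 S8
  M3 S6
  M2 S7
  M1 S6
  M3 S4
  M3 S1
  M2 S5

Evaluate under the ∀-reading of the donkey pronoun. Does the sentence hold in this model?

True

"it" takes "a song" as antecedent — a donkey pronoun bound across the clause boundary.
Strong reading: for every (m,s) with wrote(m,s), recorded(m,s).
Restrictor pairs: (M1,S1) ✓  (M1,S6) ✓  (M2,S2) ✓  (M2,S7) ✓  (M3,S1) ✓  (M3,S4) ✓  (M3,S8) ✓
Every restrictor pair satisfies the scope.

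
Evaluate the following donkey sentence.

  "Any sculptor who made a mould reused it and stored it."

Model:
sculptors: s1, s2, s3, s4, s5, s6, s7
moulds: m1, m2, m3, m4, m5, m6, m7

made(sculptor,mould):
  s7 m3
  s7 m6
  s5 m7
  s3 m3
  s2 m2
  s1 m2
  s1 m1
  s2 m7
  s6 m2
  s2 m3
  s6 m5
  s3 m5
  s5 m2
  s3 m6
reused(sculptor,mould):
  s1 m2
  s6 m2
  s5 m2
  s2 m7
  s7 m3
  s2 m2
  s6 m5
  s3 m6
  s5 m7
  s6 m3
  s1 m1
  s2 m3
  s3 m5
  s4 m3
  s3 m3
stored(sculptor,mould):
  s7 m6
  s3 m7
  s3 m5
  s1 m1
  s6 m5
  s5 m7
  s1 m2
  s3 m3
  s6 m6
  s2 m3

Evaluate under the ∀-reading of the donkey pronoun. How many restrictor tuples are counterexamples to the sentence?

7

"it" takes "a mould" as antecedent — a donkey pronoun bound across the clause boundary.
Strong reading: for every (s,m) with made(s,m), reused(s,m) ∧ stored(s,m).
Restrictor pairs: (s1,m1) ✓  (s1,m2) ✓  (s2,m2) ✗  (s2,m3) ✓  (s2,m7) ✗  (s3,m3) ✓  (s3,m5) ✓  (s3,m6) ✗  (s5,m2) ✗  (s5,m7) ✓  (s6,m2) ✗  (s6,m5) ✓  (s7,m3) ✗  (s7,m6) ✗
Counterexamples (restrictor pairs failing the scope): 7.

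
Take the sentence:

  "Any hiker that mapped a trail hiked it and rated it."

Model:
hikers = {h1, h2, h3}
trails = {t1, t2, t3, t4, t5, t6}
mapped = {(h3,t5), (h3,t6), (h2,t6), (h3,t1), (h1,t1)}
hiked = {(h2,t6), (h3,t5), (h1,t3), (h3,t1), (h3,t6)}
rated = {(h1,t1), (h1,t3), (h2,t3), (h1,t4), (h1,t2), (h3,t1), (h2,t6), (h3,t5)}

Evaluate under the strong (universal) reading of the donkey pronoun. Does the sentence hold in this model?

"it" takes "a trail" as antecedent — a donkey pronoun bound across the clause boundary.
Strong reading: for every (h,t) with mapped(h,t), hiked(h,t) ∧ rated(h,t).
Restrictor pairs: (h1,t1) ✗  (h2,t6) ✓  (h3,t1) ✓  (h3,t5) ✓  (h3,t6) ✗
Counterexample: (h1,t1) is in mapped but fails the scope.

False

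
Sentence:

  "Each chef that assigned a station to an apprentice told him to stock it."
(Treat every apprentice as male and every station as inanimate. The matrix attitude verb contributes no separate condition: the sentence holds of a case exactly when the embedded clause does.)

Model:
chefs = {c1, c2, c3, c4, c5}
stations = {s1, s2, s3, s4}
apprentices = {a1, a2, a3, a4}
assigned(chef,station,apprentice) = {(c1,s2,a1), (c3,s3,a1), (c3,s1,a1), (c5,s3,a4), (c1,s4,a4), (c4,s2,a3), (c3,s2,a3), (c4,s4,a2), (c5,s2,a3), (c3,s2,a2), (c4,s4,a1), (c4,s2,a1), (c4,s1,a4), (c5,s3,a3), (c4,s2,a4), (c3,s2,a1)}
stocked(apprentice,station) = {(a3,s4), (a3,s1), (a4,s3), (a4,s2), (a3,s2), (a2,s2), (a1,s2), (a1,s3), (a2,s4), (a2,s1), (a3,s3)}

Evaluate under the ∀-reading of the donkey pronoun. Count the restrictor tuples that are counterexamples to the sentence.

"him" takes "an apprentice" as antecedent and "it" takes "a station"; both are donkey pronouns co-varying with the restrictor.
Strong reading: for every (c,s,a) with assigned(c,s,a), stocked(a,s).
Restrictor triples: (c1,s2,a1)→stocked(a1,s2) ✓  (c1,s4,a4)→stocked(a4,s4) ✗  (c3,s1,a1)→stocked(a1,s1) ✗  (c3,s2,a1)→stocked(a1,s2) ✓  (c3,s2,a2)→stocked(a2,s2) ✓  (c3,s2,a3)→stocked(a3,s2) ✓  (c3,s3,a1)→stocked(a1,s3) ✓  (c4,s1,a4)→stocked(a4,s1) ✗  (c4,s2,a1)→stocked(a1,s2) ✓  (c4,s2,a3)→stocked(a3,s2) ✓  (c4,s2,a4)→stocked(a4,s2) ✓  (c4,s4,a1)→stocked(a1,s4) ✗  (c4,s4,a2)→stocked(a2,s4) ✓  (c5,s2,a3)→stocked(a3,s2) ✓  (c5,s3,a3)→stocked(a3,s3) ✓  (c5,s3,a4)→stocked(a4,s3) ✓
Counterexamples (restrictor triples failing the scope): 4.

4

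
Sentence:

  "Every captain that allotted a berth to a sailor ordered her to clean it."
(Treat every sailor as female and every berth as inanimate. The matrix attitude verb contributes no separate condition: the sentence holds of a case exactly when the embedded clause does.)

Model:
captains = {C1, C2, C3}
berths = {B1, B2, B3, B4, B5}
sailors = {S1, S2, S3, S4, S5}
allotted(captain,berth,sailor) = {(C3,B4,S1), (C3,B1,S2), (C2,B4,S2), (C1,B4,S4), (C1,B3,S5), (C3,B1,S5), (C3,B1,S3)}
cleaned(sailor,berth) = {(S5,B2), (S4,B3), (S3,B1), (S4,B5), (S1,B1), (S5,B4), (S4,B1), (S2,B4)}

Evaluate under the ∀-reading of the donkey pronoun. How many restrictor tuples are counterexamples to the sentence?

5

"her" takes "a sailor" as antecedent and "it" takes "a berth"; both are donkey pronouns co-varying with the restrictor.
Strong reading: for every (c,b,s) with allotted(c,b,s), cleaned(s,b).
Restrictor triples: (C1,B3,S5)→cleaned(S5,B3) ✗  (C1,B4,S4)→cleaned(S4,B4) ✗  (C2,B4,S2)→cleaned(S2,B4) ✓  (C3,B1,S2)→cleaned(S2,B1) ✗  (C3,B1,S3)→cleaned(S3,B1) ✓  (C3,B1,S5)→cleaned(S5,B1) ✗  (C3,B4,S1)→cleaned(S1,B4) ✗
Counterexamples (restrictor triples failing the scope): 5.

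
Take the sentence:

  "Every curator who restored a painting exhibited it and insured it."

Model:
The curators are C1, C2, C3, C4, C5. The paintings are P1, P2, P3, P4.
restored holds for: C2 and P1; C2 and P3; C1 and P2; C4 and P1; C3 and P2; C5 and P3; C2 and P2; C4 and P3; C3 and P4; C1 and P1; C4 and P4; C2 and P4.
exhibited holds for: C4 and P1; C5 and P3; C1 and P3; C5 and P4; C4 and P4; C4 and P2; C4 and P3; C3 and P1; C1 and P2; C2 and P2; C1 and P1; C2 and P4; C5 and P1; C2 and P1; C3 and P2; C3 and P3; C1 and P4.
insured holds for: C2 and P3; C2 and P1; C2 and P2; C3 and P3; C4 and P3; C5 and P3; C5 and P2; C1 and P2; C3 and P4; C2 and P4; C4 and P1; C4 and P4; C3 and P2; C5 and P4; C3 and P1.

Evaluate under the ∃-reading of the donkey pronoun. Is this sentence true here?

True

"it" takes "a painting" as antecedent — a donkey pronoun bound across the clause boundary.
Weak reading: every curator c with some restored-painting has at least one restored-painting p such that exhibited(c,p) ∧ insured(c,p).
Per curator: C1:✓  C2:✓  C3:✓  C4:✓  C5:✓
Every curator in the restrictor has a witness.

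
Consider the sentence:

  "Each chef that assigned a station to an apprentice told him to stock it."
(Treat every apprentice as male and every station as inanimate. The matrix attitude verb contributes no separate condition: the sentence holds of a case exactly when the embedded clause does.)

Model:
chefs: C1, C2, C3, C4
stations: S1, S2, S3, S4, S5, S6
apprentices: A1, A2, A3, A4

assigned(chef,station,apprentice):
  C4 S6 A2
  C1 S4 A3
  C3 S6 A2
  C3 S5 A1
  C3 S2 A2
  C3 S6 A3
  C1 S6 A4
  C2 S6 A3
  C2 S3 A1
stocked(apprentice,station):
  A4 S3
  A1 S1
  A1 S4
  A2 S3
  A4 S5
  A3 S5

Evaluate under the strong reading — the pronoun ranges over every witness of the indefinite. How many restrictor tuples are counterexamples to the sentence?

9

"him" takes "an apprentice" as antecedent and "it" takes "a station"; both are donkey pronouns co-varying with the restrictor.
Strong reading: for every (c,s,a) with assigned(c,s,a), stocked(a,s).
Restrictor triples: (C1,S4,A3)→stocked(A3,S4) ✗  (C1,S6,A4)→stocked(A4,S6) ✗  (C2,S3,A1)→stocked(A1,S3) ✗  (C2,S6,A3)→stocked(A3,S6) ✗  (C3,S2,A2)→stocked(A2,S2) ✗  (C3,S5,A1)→stocked(A1,S5) ✗  (C3,S6,A2)→stocked(A2,S6) ✗  (C3,S6,A3)→stocked(A3,S6) ✗  (C4,S6,A2)→stocked(A2,S6) ✗
Counterexamples (restrictor triples failing the scope): 9.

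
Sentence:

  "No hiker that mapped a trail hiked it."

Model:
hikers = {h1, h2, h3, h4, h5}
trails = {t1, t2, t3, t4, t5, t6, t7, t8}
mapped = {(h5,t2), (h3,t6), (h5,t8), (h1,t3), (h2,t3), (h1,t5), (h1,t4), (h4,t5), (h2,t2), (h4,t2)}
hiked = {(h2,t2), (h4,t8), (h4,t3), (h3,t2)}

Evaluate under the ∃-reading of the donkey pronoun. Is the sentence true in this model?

"it" takes "a trail" as antecedent — a donkey pronoun bound across the clause boundary.
Truth condition: for no (h,t) with mapped(h,t) does hiked(h,t) hold.
Restrictor pairs — does the scope hold? (h1,t3):fails  (h1,t4):fails  (h1,t5):fails  (h2,t2):holds  (h2,t3):fails  (h3,t6):fails  (h4,t2):fails  (h4,t5):fails  (h5,t2):fails  (h5,t8):fails
Scope holds for 1 pair(s), so the sentence is false.

False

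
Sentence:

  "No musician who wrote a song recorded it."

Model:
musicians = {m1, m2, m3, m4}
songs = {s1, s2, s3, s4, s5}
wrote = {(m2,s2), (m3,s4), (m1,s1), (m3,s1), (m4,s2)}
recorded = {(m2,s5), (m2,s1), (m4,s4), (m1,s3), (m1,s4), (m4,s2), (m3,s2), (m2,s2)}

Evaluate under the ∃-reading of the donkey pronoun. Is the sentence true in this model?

False

"it" takes "a song" as antecedent — a donkey pronoun bound across the clause boundary.
Truth condition: for no (m,s) with wrote(m,s) does recorded(m,s) hold.
Restrictor pairs — does the scope hold? (m1,s1):fails  (m2,s2):holds  (m3,s1):fails  (m3,s4):fails  (m4,s2):holds
Scope holds for 2 pair(s), so the sentence is false.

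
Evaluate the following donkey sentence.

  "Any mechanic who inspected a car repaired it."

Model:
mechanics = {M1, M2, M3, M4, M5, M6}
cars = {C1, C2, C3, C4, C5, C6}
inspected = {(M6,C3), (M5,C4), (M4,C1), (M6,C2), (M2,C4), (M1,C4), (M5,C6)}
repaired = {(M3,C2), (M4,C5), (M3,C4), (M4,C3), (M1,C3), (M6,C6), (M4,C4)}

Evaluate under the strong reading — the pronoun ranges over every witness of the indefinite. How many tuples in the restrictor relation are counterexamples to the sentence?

"it" takes "a car" as antecedent — a donkey pronoun bound across the clause boundary.
Strong reading: for every (m,c) with inspected(m,c), repaired(m,c).
Restrictor pairs: (M1,C4) ✗  (M2,C4) ✗  (M4,C1) ✗  (M5,C4) ✗  (M5,C6) ✗  (M6,C2) ✗  (M6,C3) ✗
Counterexamples (restrictor pairs failing the scope): 7.

7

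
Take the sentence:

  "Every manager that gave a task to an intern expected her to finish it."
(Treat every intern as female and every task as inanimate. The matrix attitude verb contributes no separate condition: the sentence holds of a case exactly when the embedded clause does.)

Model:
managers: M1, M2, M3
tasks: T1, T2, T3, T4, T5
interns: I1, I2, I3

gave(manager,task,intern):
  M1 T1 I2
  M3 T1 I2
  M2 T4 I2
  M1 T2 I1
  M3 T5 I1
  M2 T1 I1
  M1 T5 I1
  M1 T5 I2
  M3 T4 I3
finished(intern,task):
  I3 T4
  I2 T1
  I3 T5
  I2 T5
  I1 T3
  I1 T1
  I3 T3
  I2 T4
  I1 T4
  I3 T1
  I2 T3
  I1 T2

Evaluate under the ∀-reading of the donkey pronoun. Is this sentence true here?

"her" takes "an intern" as antecedent and "it" takes "a task"; both are donkey pronouns co-varying with the restrictor.
Strong reading: for every (m,t,i) with gave(m,t,i), finished(i,t).
Restrictor triples: (M1,T1,I2)→finished(I2,T1) ✓  (M1,T2,I1)→finished(I1,T2) ✓  (M1,T5,I1)→finished(I1,T5) ✗  (M1,T5,I2)→finished(I2,T5) ✓  (M2,T1,I1)→finished(I1,T1) ✓  (M2,T4,I2)→finished(I2,T4) ✓  (M3,T1,I2)→finished(I2,T1) ✓  (M3,T4,I3)→finished(I3,T4) ✓  (M3,T5,I1)→finished(I1,T5) ✗
Counterexample: (M1,T5,I1) — finished(I1,T5) does not hold.

False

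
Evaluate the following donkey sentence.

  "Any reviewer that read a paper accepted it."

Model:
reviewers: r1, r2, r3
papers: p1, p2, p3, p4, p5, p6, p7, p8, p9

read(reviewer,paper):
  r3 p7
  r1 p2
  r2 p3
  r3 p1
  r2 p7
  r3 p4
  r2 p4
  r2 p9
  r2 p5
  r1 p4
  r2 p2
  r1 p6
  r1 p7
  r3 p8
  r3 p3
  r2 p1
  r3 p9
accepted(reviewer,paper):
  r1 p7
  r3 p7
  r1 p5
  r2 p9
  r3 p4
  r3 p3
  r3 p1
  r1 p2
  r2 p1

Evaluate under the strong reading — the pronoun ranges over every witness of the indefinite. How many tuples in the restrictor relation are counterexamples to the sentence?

"it" takes "a paper" as antecedent — a donkey pronoun bound across the clause boundary.
Strong reading: for every (r,p) with read(r,p), accepted(r,p).
Restrictor pairs: (r1,p2) ✓  (r1,p4) ✗  (r1,p6) ✗  (r1,p7) ✓  (r2,p1) ✓  (r2,p2) ✗  (r2,p3) ✗  (r2,p4) ✗  (r2,p5) ✗  (r2,p7) ✗  (r2,p9) ✓  (r3,p1) ✓  (r3,p3) ✓  (r3,p4) ✓  (r3,p7) ✓  (r3,p8) ✗  (r3,p9) ✗
Counterexamples (restrictor pairs failing the scope): 9.

9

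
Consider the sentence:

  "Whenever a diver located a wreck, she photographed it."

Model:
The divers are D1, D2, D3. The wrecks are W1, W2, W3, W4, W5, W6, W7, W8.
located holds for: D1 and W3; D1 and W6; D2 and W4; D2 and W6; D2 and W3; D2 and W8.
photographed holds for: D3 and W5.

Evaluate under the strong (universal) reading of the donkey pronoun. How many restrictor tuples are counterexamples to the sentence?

"it" takes "a wreck" as antecedent — a donkey pronoun bound across the clause boundary.
Strong reading: for every (d,w) with located(d,w), photographed(d,w).
Restrictor pairs: (D1,W3) ✗  (D1,W6) ✗  (D2,W3) ✗  (D2,W4) ✗  (D2,W6) ✗  (D2,W8) ✗
Counterexamples (restrictor pairs failing the scope): 6.

6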